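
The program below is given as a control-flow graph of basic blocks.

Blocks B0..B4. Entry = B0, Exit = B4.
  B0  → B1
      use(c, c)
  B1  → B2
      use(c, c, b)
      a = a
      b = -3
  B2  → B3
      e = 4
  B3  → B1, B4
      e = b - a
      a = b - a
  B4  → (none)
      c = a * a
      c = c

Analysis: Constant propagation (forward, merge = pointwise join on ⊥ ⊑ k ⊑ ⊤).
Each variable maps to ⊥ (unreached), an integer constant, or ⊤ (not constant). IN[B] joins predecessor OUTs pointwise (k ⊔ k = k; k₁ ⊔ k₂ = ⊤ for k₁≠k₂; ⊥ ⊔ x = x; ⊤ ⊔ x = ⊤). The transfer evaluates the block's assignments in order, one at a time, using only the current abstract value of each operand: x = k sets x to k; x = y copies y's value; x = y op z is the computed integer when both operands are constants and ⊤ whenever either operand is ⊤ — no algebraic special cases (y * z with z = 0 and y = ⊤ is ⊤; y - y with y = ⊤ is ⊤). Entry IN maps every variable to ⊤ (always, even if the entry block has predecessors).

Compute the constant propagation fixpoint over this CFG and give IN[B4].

Answer: {a: ⊤, b: -3, c: ⊤, d: ⊤, e: ⊤, f: ⊤}

Trace:
Fixpoint table:
  B0:  IN=(all ⊤)  OUT=(all ⊤)
  B1:  IN=(all ⊤)  OUT={b:-3; rest ⊤}
  B2:  IN={b:-3; rest ⊤}  OUT={b:-3, e:4; rest ⊤}
  B3:  IN={b:-3, e:4; rest ⊤}  OUT={b:-3; rest ⊤}
  B4:  IN={b:-3; rest ⊤}  OUT={b:-3; rest ⊤}

Merge at B4: IN[B4] = OUT[B3] = {a: ⊤, b: -3, c: ⊤, d: ⊤, e: ⊤, f: ⊤}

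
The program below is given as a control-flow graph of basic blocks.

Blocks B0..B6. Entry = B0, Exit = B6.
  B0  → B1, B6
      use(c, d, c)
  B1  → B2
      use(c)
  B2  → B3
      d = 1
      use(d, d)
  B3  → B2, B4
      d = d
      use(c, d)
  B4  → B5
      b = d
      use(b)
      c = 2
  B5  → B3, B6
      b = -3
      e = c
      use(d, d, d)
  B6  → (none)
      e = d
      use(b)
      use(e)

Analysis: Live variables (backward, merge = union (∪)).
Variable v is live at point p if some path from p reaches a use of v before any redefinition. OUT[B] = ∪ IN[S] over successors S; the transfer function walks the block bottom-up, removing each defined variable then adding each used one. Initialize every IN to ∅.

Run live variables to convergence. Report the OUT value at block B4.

Converged values:
  B0:   IN={b, c, d}   OUT={b, c, d}
  B1:   IN={c}   OUT={c}
  B2:   IN={c}   OUT={c, d}
  B3:   IN={c, d}   OUT={c, d}
  B4:   IN={d}   OUT={c, d}
  B5:   IN={c, d}   OUT={b, c, d}
  B6:   IN={b, d}   OUT={}

Merge at B4: OUT[B4] = IN[B5] = {c, d}

Answer: {c, d}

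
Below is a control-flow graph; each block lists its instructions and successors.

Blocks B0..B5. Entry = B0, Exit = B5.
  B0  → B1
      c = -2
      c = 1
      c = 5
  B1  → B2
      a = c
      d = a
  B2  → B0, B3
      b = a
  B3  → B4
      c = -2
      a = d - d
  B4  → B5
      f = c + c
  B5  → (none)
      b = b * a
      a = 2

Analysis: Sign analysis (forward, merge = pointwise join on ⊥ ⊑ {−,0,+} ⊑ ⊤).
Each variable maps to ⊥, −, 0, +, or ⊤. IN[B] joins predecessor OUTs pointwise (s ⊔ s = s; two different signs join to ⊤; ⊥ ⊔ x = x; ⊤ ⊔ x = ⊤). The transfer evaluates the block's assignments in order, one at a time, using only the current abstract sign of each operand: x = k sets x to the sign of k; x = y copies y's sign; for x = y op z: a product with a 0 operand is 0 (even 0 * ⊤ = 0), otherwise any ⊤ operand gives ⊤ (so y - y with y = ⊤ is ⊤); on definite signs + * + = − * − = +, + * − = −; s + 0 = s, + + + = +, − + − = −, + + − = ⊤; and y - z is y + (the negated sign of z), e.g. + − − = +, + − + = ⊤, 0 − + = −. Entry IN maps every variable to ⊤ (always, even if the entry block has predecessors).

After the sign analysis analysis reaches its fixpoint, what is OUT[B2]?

Answer: {a: +, b: +, c: +, d: +, e: ⊤, f: ⊤}

Derivation:
Per-block solution:
  B0:  IN=(all ⊤)  OUT={c:+; rest ⊤}
  B1:  IN={c:+; rest ⊤}  OUT={a:+, c:+, d:+; rest ⊤}
  B2:  IN={a:+, c:+, d:+; rest ⊤}  OUT={a:+, b:+, c:+, d:+; rest ⊤}
  B3:  IN={a:+, b:+, c:+, d:+; rest ⊤}  OUT={b:+, c:-, d:+; rest ⊤}
  B4:  IN={b:+, c:-, d:+; rest ⊤}  OUT={b:+, c:-, d:+, f:-; rest ⊤}
  B5:  IN={b:+, c:-, d:+, f:-; rest ⊤}  OUT={a:+, c:-, d:+, f:-; rest ⊤}

Merge at B2: IN[B2] = OUT[B1] = {a: +, b: ⊤, c: +, d: +, e: ⊤, f: ⊤}
Applying B2's transfer function to that IN value gives OUT[B2] (row B2 above).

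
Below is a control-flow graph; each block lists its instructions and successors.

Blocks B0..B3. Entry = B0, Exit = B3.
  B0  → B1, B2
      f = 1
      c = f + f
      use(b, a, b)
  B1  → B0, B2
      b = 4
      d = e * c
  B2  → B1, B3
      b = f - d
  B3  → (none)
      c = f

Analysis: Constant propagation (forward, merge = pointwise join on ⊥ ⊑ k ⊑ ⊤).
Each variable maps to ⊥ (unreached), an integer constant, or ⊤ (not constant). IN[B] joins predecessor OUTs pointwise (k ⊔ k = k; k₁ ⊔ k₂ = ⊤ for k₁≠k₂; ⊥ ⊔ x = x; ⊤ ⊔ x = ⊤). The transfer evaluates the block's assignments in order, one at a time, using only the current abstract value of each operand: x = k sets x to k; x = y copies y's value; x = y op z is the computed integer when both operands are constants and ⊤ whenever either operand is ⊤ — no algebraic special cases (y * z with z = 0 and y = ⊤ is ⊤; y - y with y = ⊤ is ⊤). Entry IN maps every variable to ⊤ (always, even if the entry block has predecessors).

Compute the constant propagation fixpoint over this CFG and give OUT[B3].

Answer: {a: ⊤, b: ⊤, c: 1, d: ⊤, e: ⊤, f: 1}

Derivation:
Converged values:
  B0: | IN=(all ⊤) | OUT={c:2, f:1; rest ⊤}
  B1: | IN={c:2, f:1; rest ⊤} | OUT={b:4, c:2, f:1; rest ⊤}
  B2: | IN={c:2, f:1; rest ⊤} | OUT={c:2, f:1; rest ⊤}
  B3: | IN={c:2, f:1; rest ⊤} | OUT={c:1, f:1; rest ⊤}

Merge at B3: IN[B3] = OUT[B2] = {a: ⊤, b: ⊤, c: 2, d: ⊤, e: ⊤, f: 1}
Applying B3's transfer function to that IN value gives OUT[B3] (row B3 above).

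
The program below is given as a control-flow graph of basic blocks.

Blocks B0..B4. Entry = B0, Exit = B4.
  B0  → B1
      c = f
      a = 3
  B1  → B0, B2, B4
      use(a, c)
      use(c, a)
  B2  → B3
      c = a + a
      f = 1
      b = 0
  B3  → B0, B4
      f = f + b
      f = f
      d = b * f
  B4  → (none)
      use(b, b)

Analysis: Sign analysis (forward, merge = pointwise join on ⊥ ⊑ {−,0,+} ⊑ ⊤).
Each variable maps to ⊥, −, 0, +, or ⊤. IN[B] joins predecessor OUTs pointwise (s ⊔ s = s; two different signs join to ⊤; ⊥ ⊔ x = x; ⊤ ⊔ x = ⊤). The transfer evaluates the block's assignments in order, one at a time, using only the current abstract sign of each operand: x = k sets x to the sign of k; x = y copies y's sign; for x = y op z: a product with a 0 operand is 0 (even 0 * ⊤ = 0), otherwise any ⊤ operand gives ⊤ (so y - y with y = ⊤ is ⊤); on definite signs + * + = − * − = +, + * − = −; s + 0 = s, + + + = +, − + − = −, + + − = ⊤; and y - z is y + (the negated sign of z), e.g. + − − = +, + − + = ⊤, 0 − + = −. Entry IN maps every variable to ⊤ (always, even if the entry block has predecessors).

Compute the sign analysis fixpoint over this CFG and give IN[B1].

Answer: {a: +, b: ⊤, c: ⊤, d: ⊤, e: ⊤, f: ⊤}

Working:
Fixpoint table:
  B0:  IN=(all ⊤)  OUT={a:+; rest ⊤}
  B1:  IN={a:+; rest ⊤}  OUT={a:+; rest ⊤}
  B2:  IN={a:+; rest ⊤}  OUT={a:+, b:0, c:+, f:+; rest ⊤}
  B3:  IN={a:+, b:0, c:+, f:+; rest ⊤}  OUT={a:+, b:0, c:+, d:0, f:+; rest ⊤}
  B4:  IN={a:+; rest ⊤}  OUT={a:+; rest ⊤}

Merge at B1: IN[B1] = OUT[B0] = {a: +, b: ⊤, c: ⊤, d: ⊤, e: ⊤, f: ⊤}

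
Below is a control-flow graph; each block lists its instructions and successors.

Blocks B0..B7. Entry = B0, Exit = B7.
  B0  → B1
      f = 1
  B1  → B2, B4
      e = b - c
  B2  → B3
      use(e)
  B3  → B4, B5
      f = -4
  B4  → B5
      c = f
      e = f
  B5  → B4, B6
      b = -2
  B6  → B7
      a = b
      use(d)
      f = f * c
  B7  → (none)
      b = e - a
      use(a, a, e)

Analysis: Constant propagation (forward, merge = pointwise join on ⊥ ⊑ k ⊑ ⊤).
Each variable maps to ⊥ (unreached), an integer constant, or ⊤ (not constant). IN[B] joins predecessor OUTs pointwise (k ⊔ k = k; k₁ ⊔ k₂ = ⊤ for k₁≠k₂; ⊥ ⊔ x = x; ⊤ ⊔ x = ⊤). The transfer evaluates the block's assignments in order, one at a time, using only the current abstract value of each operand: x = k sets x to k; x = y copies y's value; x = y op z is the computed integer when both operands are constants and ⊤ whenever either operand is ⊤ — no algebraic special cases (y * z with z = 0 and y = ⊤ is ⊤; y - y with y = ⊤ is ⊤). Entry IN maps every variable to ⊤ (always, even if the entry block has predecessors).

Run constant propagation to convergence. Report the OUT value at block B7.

Fixpoint table:
  B0:   IN=(all ⊤)   OUT={f:1; rest ⊤}
  B1:   IN={f:1; rest ⊤}   OUT={f:1; rest ⊤}
  B2:   IN={f:1; rest ⊤}   OUT={f:1; rest ⊤}
  B3:   IN={f:1; rest ⊤}   OUT={f:-4; rest ⊤}
  B4:   IN=(all ⊤)   OUT=(all ⊤)
  B5:   IN=(all ⊤)   OUT={b:-2; rest ⊤}
  B6:   IN={b:-2; rest ⊤}   OUT={a:-2, b:-2; rest ⊤}
  B7:   IN={a:-2, b:-2; rest ⊤}   OUT={a:-2; rest ⊤}

Merge at B7: IN[B7] = OUT[B6] = {a: -2, b: -2, c: ⊤, d: ⊤, e: ⊤, f: ⊤}
Applying B7's transfer function to that IN value gives OUT[B7] (row B7 above).

Answer: {a: -2, b: ⊤, c: ⊤, d: ⊤, e: ⊤, f: ⊤}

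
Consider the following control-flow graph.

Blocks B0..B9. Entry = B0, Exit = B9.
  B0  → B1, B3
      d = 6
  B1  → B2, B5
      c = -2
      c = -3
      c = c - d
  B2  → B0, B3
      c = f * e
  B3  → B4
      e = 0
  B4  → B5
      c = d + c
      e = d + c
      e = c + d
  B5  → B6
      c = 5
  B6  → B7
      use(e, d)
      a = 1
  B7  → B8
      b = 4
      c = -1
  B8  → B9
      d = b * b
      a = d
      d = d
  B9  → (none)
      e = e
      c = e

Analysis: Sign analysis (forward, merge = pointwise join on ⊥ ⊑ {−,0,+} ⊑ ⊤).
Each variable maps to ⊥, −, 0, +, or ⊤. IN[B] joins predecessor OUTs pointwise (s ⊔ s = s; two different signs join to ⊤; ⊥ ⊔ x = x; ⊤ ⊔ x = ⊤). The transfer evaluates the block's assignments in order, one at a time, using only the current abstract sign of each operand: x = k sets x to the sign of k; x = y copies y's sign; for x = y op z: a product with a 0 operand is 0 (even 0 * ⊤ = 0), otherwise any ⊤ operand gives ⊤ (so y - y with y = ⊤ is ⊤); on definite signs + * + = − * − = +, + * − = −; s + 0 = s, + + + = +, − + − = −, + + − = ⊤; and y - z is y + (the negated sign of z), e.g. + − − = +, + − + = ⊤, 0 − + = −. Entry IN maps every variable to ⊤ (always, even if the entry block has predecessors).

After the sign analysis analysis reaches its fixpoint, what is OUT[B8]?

Answer: {a: +, b: +, c: -, d: +, e: ⊤, f: ⊤}

Trace:
Converged values:
  B0:   IN=(all ⊤)   OUT={d:+; rest ⊤}
  B1:   IN={d:+; rest ⊤}   OUT={c:-, d:+; rest ⊤}
  B2:   IN={c:-, d:+; rest ⊤}   OUT={d:+; rest ⊤}
  B3:   IN={d:+; rest ⊤}   OUT={d:+, e:0; rest ⊤}
  B4:   IN={d:+, e:0; rest ⊤}   OUT={d:+; rest ⊤}
  B5:   IN={d:+; rest ⊤}   OUT={c:+, d:+; rest ⊤}
  B6:   IN={c:+, d:+; rest ⊤}   OUT={a:+, c:+, d:+; rest ⊤}
  B7:   IN={a:+, c:+, d:+; rest ⊤}   OUT={a:+, b:+, c:-, d:+; rest ⊤}
  B8:   IN={a:+, b:+, c:-, d:+; rest ⊤}   OUT={a:+, b:+, c:-, d:+; rest ⊤}
  B9:   IN={a:+, b:+, c:-, d:+; rest ⊤}   OUT={a:+, b:+, d:+; rest ⊤}

Merge at B8: IN[B8] = OUT[B7] = {a: +, b: +, c: -, d: +, e: ⊤, f: ⊤}
Applying B8's transfer function to that IN value gives OUT[B8] (row B8 above).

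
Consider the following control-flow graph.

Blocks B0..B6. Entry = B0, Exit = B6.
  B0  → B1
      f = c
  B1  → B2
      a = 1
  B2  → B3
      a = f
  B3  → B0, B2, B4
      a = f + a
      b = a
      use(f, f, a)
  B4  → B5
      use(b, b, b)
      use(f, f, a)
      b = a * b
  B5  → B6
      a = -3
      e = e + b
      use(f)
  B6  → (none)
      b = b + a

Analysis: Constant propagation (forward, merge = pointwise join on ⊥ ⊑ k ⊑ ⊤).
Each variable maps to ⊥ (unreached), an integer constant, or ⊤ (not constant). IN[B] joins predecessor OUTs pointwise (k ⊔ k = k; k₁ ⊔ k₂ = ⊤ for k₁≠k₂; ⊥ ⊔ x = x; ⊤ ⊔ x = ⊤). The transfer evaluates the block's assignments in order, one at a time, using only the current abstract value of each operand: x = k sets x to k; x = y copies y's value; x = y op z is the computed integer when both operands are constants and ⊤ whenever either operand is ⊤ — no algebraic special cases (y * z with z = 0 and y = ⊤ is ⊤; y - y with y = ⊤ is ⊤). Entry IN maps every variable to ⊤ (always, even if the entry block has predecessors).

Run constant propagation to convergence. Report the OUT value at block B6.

Answer: {a: -3, b: ⊤, c: ⊤, d: ⊤, e: ⊤, f: ⊤}

Derivation:
Per-block solution:
  B0:  IN=(all ⊤)  OUT=(all ⊤)
  B1:  IN=(all ⊤)  OUT={a:1; rest ⊤}
  B2:  IN=(all ⊤)  OUT=(all ⊤)
  B3:  IN=(all ⊤)  OUT=(all ⊤)
  B4:  IN=(all ⊤)  OUT=(all ⊤)
  B5:  IN=(all ⊤)  OUT={a:-3; rest ⊤}
  B6:  IN={a:-3; rest ⊤}  OUT={a:-3; rest ⊤}

Merge at B6: IN[B6] = OUT[B5] = {a: -3, b: ⊤, c: ⊤, d: ⊤, e: ⊤, f: ⊤}
Applying B6's transfer function to that IN value gives OUT[B6] (row B6 above).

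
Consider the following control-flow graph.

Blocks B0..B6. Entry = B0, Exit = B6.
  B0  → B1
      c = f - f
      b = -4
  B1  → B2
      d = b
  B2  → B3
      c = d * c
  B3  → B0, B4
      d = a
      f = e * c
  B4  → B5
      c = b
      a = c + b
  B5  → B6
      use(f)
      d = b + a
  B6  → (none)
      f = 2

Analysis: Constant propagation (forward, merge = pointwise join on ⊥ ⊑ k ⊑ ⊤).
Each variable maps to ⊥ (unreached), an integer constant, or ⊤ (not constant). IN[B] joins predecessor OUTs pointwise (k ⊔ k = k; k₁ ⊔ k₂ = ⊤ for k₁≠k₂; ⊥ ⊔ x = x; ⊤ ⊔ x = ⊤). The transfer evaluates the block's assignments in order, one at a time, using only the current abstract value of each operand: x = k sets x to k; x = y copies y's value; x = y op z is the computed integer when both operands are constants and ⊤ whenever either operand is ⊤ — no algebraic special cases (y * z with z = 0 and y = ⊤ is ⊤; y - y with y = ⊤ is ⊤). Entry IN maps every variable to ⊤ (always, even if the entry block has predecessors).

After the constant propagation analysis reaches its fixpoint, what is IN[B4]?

Answer: {a: ⊤, b: -4, c: ⊤, d: ⊤, e: ⊤, f: ⊤}

Derivation:
Fixpoint table:
  B0:   IN=(all ⊤)   OUT={b:-4; rest ⊤}
  B1:   IN={b:-4; rest ⊤}   OUT={b:-4, d:-4; rest ⊤}
  B2:   IN={b:-4, d:-4; rest ⊤}   OUT={b:-4, d:-4; rest ⊤}
  B3:   IN={b:-4, d:-4; rest ⊤}   OUT={b:-4; rest ⊤}
  B4:   IN={b:-4; rest ⊤}   OUT={a:-8, b:-4, c:-4; rest ⊤}
  B5:   IN={a:-8, b:-4, c:-4; rest ⊤}   OUT={a:-8, b:-4, c:-4, d:-12; rest ⊤}
  B6:   IN={a:-8, b:-4, c:-4, d:-12; rest ⊤}   OUT={a:-8, b:-4, c:-4, d:-12, f:2; rest ⊤}

Merge at B4: IN[B4] = OUT[B3] = {a: ⊤, b: -4, c: ⊤, d: ⊤, e: ⊤, f: ⊤}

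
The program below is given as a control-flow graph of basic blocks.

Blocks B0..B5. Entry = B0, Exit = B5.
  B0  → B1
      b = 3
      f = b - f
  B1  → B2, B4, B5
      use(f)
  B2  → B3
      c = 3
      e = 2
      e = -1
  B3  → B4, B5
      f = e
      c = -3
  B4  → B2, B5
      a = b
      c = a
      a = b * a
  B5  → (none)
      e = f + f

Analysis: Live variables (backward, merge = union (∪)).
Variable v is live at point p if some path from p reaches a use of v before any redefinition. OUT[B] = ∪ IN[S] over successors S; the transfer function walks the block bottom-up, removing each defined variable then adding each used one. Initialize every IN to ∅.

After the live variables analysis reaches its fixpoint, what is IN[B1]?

Per-block solution:
  B0:  IN={f}  OUT={b, f}
  B1:  IN={b, f}  OUT={b, f}
  B2:  IN={b}  OUT={b, e}
  B3:  IN={b, e}  OUT={b, f}
  B4:  IN={b, f}  OUT={b, f}
  B5:  IN={f}  OUT={}

Merge at B1: OUT[B1] = IN[B2] ⊔ IN[B4] ⊔ IN[B5] = {b, f}
Applying B1's transfer function to that OUT value gives IN[B1] (row B1 above).

Answer: {b, f}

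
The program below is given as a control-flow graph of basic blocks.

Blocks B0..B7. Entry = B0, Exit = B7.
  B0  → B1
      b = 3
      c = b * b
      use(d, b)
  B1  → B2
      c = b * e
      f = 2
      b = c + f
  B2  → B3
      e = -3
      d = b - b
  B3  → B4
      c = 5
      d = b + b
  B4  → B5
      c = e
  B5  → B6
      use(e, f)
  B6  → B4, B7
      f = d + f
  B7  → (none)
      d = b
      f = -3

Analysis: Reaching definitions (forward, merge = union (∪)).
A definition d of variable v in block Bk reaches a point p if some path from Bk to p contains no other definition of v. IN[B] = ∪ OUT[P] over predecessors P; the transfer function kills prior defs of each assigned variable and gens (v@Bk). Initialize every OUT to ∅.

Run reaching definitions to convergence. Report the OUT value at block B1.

Answer: {b@B1, c@B1, f@B1}

Trace:
Converged values:
  B0: | IN={} | OUT={b@B0, c@B0}
  B1: | IN={b@B0, c@B0} | OUT={b@B1, c@B1, f@B1}
  B2: | IN={b@B1, c@B1, f@B1} | OUT={b@B1, c@B1, d@B2, e@B2, f@B1}
  B3: | IN={b@B1, c@B1, d@B2, e@B2, f@B1} | OUT={b@B1, c@B3, d@B3, e@B2, f@B1}
  B4: | IN={b@B1, c@B3, c@B4, d@B3, e@B2, f@B1, f@B6} | OUT={b@B1, c@B4, d@B3, e@B2, f@B1, f@B6}
  B5: | IN={b@B1, c@B4, d@B3, e@B2, f@B1, f@B6} | OUT={b@B1, c@B4, d@B3, e@B2, f@B1, f@B6}
  B6: | IN={b@B1, c@B4, d@B3, e@B2, f@B1, f@B6} | OUT={b@B1, c@B4, d@B3, e@B2, f@B6}
  B7: | IN={b@B1, c@B4, d@B3, e@B2, f@B6} | OUT={b@B1, c@B4, d@B7, e@B2, f@B7}

Merge at B1: IN[B1] = OUT[B0] = {b@B0, c@B0}
Applying B1's transfer function to that IN value gives OUT[B1] (row B1 above).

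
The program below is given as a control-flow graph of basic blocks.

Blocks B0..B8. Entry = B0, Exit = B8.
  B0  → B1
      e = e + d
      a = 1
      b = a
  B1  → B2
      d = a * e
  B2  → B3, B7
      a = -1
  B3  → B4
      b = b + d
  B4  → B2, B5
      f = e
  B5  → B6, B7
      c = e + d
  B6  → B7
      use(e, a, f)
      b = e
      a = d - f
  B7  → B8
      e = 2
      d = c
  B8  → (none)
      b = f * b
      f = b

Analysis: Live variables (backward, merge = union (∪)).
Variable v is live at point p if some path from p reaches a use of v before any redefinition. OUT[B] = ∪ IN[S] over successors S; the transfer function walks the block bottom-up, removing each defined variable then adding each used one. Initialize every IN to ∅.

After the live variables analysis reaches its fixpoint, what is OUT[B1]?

Answer: {b, c, d, e, f}

Derivation:
Per-block solution:
  B0:   IN={c, d, e, f}   OUT={a, b, c, e, f}
  B1:   IN={a, b, c, e, f}   OUT={b, c, d, e, f}
  B2:   IN={b, c, d, e, f}   OUT={a, b, c, d, e, f}
  B3:   IN={a, b, c, d, e}   OUT={a, b, c, d, e}
  B4:   IN={a, b, c, d, e}   OUT={a, b, c, d, e, f}
  B5:   IN={a, b, d, e, f}   OUT={a, b, c, d, e, f}
  B6:   IN={a, c, d, e, f}   OUT={b, c, f}
  B7:   IN={b, c, f}   OUT={b, f}
  B8:   IN={b, f}   OUT={}

Merge at B1: OUT[B1] = IN[B2] = {b, c, d, e, f}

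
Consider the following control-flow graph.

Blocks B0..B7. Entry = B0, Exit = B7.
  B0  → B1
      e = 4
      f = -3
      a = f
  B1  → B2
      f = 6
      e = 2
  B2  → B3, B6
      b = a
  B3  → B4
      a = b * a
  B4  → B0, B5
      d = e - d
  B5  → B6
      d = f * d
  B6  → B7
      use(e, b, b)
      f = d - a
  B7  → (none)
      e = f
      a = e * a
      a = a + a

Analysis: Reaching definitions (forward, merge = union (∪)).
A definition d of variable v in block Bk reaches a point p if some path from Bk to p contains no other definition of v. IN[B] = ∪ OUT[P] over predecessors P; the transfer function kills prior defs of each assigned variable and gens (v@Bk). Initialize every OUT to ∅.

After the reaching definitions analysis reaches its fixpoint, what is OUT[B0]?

Answer: {a@B0, b@B2, d@B4, e@B0, f@B0}

Trace:
Converged values:
  B0:   IN={a@B3, b@B2, d@B4, e@B1, f@B1}   OUT={a@B0, b@B2, d@B4, e@B0, f@B0}
  B1:   IN={a@B0, b@B2, d@B4, e@B0, f@B0}   OUT={a@B0, b@B2, d@B4, e@B1, f@B1}
  B2:   IN={a@B0, b@B2, d@B4, e@B1, f@B1}   OUT={a@B0, b@B2, d@B4, e@B1, f@B1}
  B3:   IN={a@B0, b@B2, d@B4, e@B1, f@B1}   OUT={a@B3, b@B2, d@B4, e@B1, f@B1}
  B4:   IN={a@B3, b@B2, d@B4, e@B1, f@B1}   OUT={a@B3, b@B2, d@B4, e@B1, f@B1}
  B5:   IN={a@B3, b@B2, d@B4, e@B1, f@B1}   OUT={a@B3, b@B2, d@B5, e@B1, f@B1}
  B6:   IN={a@B0, a@B3, b@B2, d@B4, d@B5, e@B1, f@B1}   OUT={a@B0, a@B3, b@B2, d@B4, d@B5, e@B1, f@B6}
  B7:   IN={a@B0, a@B3, b@B2, d@B4, d@B5, e@B1, f@B6}   OUT={a@B7, b@B2, d@B4, d@B5, e@B7, f@B6}

Merge at B0 (entry node, so the boundary value {} is joined with the incoming edge(s)): IN[B0] = {} ⊔ OUT[B4] = {a@B3, b@B2, d@B4, e@B1, f@B1}
Applying B0's transfer function to that IN value gives OUT[B0] (row B0 above).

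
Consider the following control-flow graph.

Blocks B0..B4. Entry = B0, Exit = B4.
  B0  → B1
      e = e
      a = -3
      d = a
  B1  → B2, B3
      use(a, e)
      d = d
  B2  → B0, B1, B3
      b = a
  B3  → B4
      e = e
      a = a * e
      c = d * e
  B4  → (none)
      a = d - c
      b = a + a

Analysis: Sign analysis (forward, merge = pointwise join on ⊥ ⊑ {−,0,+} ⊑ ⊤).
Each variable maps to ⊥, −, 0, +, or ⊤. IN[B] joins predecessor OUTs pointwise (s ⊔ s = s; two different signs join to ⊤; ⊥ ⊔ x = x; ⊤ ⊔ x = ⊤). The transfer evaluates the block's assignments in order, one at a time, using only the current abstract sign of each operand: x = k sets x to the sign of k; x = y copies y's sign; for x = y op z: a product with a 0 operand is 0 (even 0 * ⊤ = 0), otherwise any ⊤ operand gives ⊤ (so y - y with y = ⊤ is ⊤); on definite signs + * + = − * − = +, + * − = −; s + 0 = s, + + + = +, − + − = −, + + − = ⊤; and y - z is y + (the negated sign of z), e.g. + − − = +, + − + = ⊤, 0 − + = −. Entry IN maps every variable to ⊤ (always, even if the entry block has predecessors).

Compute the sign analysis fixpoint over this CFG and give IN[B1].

Fixpoint table:
  B0:  IN=(all ⊤)  OUT={a:-, d:-; rest ⊤}
  B1:  IN={a:-, d:-; rest ⊤}  OUT={a:-, d:-; rest ⊤}
  B2:  IN={a:-, d:-; rest ⊤}  OUT={a:-, b:-, d:-; rest ⊤}
  B3:  IN={a:-, d:-; rest ⊤}  OUT={d:-; rest ⊤}
  B4:  IN={d:-; rest ⊤}  OUT={d:-; rest ⊤}

Merge at B1: IN[B1] = OUT[B0] ⊔ OUT[B2] = {a: -, b: ⊤, c: ⊤, d: -, e: ⊤, f: ⊤}

Answer: {a: -, b: ⊤, c: ⊤, d: -, e: ⊤, f: ⊤}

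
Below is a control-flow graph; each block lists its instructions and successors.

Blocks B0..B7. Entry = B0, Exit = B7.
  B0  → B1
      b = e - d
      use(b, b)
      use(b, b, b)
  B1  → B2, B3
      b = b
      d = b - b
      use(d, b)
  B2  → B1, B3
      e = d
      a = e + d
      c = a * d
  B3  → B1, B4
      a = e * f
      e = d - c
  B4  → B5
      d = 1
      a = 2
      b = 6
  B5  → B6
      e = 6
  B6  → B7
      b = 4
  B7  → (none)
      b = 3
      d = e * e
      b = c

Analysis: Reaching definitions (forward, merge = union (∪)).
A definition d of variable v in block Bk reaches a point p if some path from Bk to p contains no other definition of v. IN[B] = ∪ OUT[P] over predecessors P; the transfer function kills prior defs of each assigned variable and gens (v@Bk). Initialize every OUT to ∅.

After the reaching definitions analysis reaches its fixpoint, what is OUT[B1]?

Fixpoint table:
  B0:  IN={}  OUT={b@B0}
  B1:  IN={a@B2, a@B3, b@B0, b@B1, c@B2, d@B1, e@B2, e@B3}  OUT={a@B2, a@B3, b@B1, c@B2, d@B1, e@B2, e@B3}
  B2:  IN={a@B2, a@B3, b@B1, c@B2, d@B1, e@B2, e@B3}  OUT={a@B2, b@B1, c@B2, d@B1, e@B2}
  B3:  IN={a@B2, a@B3, b@B1, c@B2, d@B1, e@B2, e@B3}  OUT={a@B3, b@B1, c@B2, d@B1, e@B3}
  B4:  IN={a@B3, b@B1, c@B2, d@B1, e@B3}  OUT={a@B4, b@B4, c@B2, d@B4, e@B3}
  B5:  IN={a@B4, b@B4, c@B2, d@B4, e@B3}  OUT={a@B4, b@B4, c@B2, d@B4, e@B5}
  B6:  IN={a@B4, b@B4, c@B2, d@B4, e@B5}  OUT={a@B4, b@B6, c@B2, d@B4, e@B5}
  B7:  IN={a@B4, b@B6, c@B2, d@B4, e@B5}  OUT={a@B4, b@B7, c@B2, d@B7, e@B5}

Merge at B1: IN[B1] = OUT[B0] ⊔ OUT[B2] ⊔ OUT[B3] = {a@B2, a@B3, b@B0, b@B1, c@B2, d@B1, e@B2, e@B3}
Applying B1's transfer function to that IN value gives OUT[B1] (row B1 above).

Answer: {a@B2, a@B3, b@B1, c@B2, d@B1, e@B2, e@B3}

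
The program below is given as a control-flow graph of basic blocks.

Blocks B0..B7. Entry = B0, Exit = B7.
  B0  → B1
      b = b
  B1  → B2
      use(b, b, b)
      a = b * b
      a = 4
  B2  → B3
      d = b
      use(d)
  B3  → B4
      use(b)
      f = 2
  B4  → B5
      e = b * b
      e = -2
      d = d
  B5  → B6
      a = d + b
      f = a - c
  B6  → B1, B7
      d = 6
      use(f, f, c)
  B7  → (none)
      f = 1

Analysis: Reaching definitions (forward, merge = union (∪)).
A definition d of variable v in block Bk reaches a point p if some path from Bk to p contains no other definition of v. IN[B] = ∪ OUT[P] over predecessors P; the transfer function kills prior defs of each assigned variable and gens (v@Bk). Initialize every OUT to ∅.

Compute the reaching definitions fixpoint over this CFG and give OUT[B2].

Converged values:
  B0: | IN={} | OUT={b@B0}
  B1: | IN={a@B5, b@B0, d@B6, e@B4, f@B5} | OUT={a@B1, b@B0, d@B6, e@B4, f@B5}
  B2: | IN={a@B1, b@B0, d@B6, e@B4, f@B5} | OUT={a@B1, b@B0, d@B2, e@B4, f@B5}
  B3: | IN={a@B1, b@B0, d@B2, e@B4, f@B5} | OUT={a@B1, b@B0, d@B2, e@B4, f@B3}
  B4: | IN={a@B1, b@B0, d@B2, e@B4, f@B3} | OUT={a@B1, b@B0, d@B4, e@B4, f@B3}
  B5: | IN={a@B1, b@B0, d@B4, e@B4, f@B3} | OUT={a@B5, b@B0, d@B4, e@B4, f@B5}
  B6: | IN={a@B5, b@B0, d@B4, e@B4, f@B5} | OUT={a@B5, b@B0, d@B6, e@B4, f@B5}
  B7: | IN={a@B5, b@B0, d@B6, e@B4, f@B5} | OUT={a@B5, b@B0, d@B6, e@B4, f@B7}

Merge at B2: IN[B2] = OUT[B1] = {a@B1, b@B0, d@B6, e@B4, f@B5}
Applying B2's transfer function to that IN value gives OUT[B2] (row B2 above).

Answer: {a@B1, b@B0, d@B2, e@B4, f@B5}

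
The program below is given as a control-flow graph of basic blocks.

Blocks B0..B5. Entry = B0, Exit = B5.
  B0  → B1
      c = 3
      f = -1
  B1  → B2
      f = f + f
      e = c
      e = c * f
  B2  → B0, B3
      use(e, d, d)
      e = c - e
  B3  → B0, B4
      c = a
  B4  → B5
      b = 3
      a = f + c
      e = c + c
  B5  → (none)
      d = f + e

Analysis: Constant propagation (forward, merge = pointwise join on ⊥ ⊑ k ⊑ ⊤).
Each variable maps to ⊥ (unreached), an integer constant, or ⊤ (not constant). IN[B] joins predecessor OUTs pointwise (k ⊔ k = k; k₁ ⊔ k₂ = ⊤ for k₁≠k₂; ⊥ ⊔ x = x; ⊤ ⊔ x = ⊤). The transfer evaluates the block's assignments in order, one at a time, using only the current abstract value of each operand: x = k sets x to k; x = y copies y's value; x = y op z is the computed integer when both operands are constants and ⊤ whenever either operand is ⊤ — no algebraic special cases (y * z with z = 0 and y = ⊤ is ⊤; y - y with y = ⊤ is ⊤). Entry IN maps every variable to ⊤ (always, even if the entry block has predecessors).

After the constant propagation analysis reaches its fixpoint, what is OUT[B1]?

Per-block solution:
  B0: | IN=(all ⊤) | OUT={c:3, f:-1; rest ⊤}
  B1: | IN={c:3, f:-1; rest ⊤} | OUT={c:3, e:-6, f:-2; rest ⊤}
  B2: | IN={c:3, e:-6, f:-2; rest ⊤} | OUT={c:3, e:9, f:-2; rest ⊤}
  B3: | IN={c:3, e:9, f:-2; rest ⊤} | OUT={e:9, f:-2; rest ⊤}
  B4: | IN={e:9, f:-2; rest ⊤} | OUT={b:3, f:-2; rest ⊤}
  B5: | IN={b:3, f:-2; rest ⊤} | OUT={b:3, f:-2; rest ⊤}

Merge at B1: IN[B1] = OUT[B0] = {a: ⊤, b: ⊤, c: 3, d: ⊤, e: ⊤, f: -1}
Applying B1's transfer function to that IN value gives OUT[B1] (row B1 above).

Answer: {a: ⊤, b: ⊤, c: 3, d: ⊤, e: -6, f: -2}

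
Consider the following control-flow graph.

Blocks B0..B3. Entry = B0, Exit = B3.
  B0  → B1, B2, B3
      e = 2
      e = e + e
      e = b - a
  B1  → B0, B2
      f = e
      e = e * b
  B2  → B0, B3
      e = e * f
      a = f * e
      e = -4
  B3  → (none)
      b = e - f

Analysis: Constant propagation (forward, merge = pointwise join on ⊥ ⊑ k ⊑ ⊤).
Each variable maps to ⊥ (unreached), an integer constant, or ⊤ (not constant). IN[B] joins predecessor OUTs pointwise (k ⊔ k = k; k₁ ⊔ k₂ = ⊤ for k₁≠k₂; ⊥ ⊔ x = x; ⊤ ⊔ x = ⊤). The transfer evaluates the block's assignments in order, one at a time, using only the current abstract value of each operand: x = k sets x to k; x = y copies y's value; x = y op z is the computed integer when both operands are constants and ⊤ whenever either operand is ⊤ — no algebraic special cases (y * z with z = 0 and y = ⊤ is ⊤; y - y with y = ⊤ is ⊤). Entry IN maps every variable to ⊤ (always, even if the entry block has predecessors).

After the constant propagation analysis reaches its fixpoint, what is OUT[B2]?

Per-block solution:
  B0: | IN=(all ⊤) | OUT=(all ⊤)
  B1: | IN=(all ⊤) | OUT=(all ⊤)
  B2: | IN=(all ⊤) | OUT={e:-4; rest ⊤}
  B3: | IN=(all ⊤) | OUT=(all ⊤)

Merge at B2: IN[B2] = OUT[B0] ⊔ OUT[B1] = {a: ⊤, b: ⊤, c: ⊤, d: ⊤, e: ⊤, f: ⊤}
Applying B2's transfer function to that IN value gives OUT[B2] (row B2 above).

Answer: {a: ⊤, b: ⊤, c: ⊤, d: ⊤, e: -4, f: ⊤}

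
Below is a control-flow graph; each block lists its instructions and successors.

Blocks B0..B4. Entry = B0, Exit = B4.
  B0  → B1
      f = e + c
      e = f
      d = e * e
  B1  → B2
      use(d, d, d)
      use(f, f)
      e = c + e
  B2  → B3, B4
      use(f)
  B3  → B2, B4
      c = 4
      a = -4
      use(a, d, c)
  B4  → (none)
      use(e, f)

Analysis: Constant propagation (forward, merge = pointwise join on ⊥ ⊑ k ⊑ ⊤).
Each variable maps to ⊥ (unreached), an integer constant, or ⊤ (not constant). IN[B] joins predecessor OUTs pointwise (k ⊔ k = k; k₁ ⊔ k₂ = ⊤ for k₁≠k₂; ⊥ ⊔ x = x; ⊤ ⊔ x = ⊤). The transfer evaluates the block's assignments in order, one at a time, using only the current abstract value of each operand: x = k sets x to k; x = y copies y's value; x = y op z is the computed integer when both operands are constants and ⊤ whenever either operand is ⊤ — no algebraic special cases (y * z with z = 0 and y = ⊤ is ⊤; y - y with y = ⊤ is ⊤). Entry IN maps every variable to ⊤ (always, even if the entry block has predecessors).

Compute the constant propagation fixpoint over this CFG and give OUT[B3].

Answer: {a: -4, b: ⊤, c: 4, d: ⊤, e: ⊤, f: ⊤}

Trace:
Converged values:
  B0:  IN=(all ⊤)  OUT=(all ⊤)
  B1:  IN=(all ⊤)  OUT=(all ⊤)
  B2:  IN=(all ⊤)  OUT=(all ⊤)
  B3:  IN=(all ⊤)  OUT={a:-4, c:4; rest ⊤}
  B4:  IN=(all ⊤)  OUT=(all ⊤)

Merge at B3: IN[B3] = OUT[B2] = {a: ⊤, b: ⊤, c: ⊤, d: ⊤, e: ⊤, f: ⊤}
Applying B3's transfer function to that IN value gives OUT[B3] (row B3 above).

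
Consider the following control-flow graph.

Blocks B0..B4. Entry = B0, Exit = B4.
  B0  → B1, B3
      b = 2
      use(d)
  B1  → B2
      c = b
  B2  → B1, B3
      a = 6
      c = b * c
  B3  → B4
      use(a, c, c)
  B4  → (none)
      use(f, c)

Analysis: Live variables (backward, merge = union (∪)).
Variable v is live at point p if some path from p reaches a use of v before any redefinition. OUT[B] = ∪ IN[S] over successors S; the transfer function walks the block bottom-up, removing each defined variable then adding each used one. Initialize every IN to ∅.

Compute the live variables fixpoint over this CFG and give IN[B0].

Answer: {a, c, d, f}

Working:
Converged values:
  B0: | IN={a, c, d, f} | OUT={a, b, c, f}
  B1: | IN={b, f} | OUT={b, c, f}
  B2: | IN={b, c, f} | OUT={a, b, c, f}
  B3: | IN={a, c, f} | OUT={c, f}
  B4: | IN={c, f} | OUT={}

Merge at B0: OUT[B0] = IN[B1] ⊔ IN[B3] = {a, b, c, f}
Applying B0's transfer function to that OUT value gives IN[B0] (row B0 above).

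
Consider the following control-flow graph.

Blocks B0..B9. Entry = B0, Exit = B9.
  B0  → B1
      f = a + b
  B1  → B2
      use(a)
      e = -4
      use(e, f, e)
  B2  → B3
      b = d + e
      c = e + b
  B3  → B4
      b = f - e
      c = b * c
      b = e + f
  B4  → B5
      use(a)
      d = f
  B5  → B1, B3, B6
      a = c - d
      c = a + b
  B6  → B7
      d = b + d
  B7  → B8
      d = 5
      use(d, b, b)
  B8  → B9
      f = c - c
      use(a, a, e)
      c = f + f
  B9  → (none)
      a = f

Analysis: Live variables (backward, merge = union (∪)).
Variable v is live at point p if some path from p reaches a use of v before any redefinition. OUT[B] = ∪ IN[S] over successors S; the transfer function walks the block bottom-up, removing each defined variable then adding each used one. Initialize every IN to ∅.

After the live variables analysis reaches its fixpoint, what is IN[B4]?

Answer: {a, b, c, e, f}

Working:
Converged values:
  B0: | IN={a, b, d} | OUT={a, d, f}
  B1: | IN={a, d, f} | OUT={a, d, e, f}
  B2: | IN={a, d, e, f} | OUT={a, c, e, f}
  B3: | IN={a, c, e, f} | OUT={a, b, c, e, f}
  B4: | IN={a, b, c, e, f} | OUT={b, c, d, e, f}
  B5: | IN={b, c, d, e, f} | OUT={a, b, c, d, e, f}
  B6: | IN={a, b, c, d, e} | OUT={a, b, c, e}
  B7: | IN={a, b, c, e} | OUT={a, c, e}
  B8: | IN={a, c, e} | OUT={f}
  B9: | IN={f} | OUT={}

Merge at B4: OUT[B4] = IN[B5] = {b, c, d, e, f}
Applying B4's transfer function to that OUT value gives IN[B4] (row B4 above).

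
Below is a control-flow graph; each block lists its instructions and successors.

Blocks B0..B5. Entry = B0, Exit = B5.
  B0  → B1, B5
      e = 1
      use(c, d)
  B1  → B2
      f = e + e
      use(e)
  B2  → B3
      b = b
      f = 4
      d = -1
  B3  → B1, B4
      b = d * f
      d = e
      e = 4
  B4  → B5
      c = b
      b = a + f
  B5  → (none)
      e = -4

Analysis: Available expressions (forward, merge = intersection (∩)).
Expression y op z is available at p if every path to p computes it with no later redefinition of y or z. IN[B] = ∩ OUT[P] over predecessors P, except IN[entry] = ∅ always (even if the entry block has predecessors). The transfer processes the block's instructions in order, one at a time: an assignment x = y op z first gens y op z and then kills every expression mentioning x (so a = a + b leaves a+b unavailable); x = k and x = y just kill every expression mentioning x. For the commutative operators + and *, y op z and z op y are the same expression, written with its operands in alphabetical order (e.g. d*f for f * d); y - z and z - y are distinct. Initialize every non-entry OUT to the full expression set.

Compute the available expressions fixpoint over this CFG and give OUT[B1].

Answer: {e+e}

Trace:
Fixpoint table:
  B0:   IN={}   OUT={}
  B1:   IN={}   OUT={e+e}
  B2:   IN={e+e}   OUT={e+e}
  B3:   IN={e+e}   OUT={}
  B4:   IN={}   OUT={a+f}
  B5:   IN={}   OUT={}

Merge at B1: IN[B1] = OUT[B0] ∩ OUT[B3] = {}
Applying B1's transfer function to that IN value gives OUT[B1] (row B1 above).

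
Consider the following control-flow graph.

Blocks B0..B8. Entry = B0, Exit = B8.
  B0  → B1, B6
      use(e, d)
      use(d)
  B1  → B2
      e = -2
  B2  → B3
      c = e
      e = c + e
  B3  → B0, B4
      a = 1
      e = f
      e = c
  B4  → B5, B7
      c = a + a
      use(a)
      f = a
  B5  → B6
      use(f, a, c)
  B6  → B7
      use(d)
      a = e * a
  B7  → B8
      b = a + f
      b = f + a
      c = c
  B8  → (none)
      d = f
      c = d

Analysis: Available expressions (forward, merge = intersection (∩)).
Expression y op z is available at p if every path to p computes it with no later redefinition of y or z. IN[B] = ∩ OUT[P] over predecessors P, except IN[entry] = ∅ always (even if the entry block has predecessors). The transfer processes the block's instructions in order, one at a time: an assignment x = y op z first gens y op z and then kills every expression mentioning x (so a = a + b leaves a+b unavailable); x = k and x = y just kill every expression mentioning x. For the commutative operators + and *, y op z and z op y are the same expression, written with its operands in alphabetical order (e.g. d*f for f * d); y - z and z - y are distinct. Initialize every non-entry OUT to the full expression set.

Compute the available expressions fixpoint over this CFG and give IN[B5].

Per-block solution:
  B0:   IN={}   OUT={}
  B1:   IN={}   OUT={}
  B2:   IN={}   OUT={}
  B3:   IN={}   OUT={}
  B4:   IN={}   OUT={a+a}
  B5:   IN={a+a}   OUT={a+a}
  B6:   IN={}   OUT={}
  B7:   IN={}   OUT={a+f}
  B8:   IN={a+f}   OUT={a+f}

Merge at B5: IN[B5] = OUT[B4] = {a+a}

Answer: {a+a}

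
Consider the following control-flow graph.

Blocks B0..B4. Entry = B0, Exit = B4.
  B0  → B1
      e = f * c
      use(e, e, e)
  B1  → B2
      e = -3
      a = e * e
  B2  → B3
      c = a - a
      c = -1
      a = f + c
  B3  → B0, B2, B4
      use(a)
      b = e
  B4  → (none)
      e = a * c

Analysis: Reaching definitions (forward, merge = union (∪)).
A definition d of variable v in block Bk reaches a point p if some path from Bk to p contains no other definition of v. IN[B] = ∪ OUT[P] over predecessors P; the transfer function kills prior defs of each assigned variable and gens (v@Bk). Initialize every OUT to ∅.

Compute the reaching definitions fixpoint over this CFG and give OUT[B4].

Converged values:
  B0: | IN={a@B2, b@B3, c@B2, e@B1} | OUT={a@B2, b@B3, c@B2, e@B0}
  B1: | IN={a@B2, b@B3, c@B2, e@B0} | OUT={a@B1, b@B3, c@B2, e@B1}
  B2: | IN={a@B1, a@B2, b@B3, c@B2, e@B1} | OUT={a@B2, b@B3, c@B2, e@B1}
  B3: | IN={a@B2, b@B3, c@B2, e@B1} | OUT={a@B2, b@B3, c@B2, e@B1}
  B4: | IN={a@B2, b@B3, c@B2, e@B1} | OUT={a@B2, b@B3, c@B2, e@B4}

Merge at B4: IN[B4] = OUT[B3] = {a@B2, b@B3, c@B2, e@B1}
Applying B4's transfer function to that IN value gives OUT[B4] (row B4 above).

Answer: {a@B2, b@B3, c@B2, e@B4}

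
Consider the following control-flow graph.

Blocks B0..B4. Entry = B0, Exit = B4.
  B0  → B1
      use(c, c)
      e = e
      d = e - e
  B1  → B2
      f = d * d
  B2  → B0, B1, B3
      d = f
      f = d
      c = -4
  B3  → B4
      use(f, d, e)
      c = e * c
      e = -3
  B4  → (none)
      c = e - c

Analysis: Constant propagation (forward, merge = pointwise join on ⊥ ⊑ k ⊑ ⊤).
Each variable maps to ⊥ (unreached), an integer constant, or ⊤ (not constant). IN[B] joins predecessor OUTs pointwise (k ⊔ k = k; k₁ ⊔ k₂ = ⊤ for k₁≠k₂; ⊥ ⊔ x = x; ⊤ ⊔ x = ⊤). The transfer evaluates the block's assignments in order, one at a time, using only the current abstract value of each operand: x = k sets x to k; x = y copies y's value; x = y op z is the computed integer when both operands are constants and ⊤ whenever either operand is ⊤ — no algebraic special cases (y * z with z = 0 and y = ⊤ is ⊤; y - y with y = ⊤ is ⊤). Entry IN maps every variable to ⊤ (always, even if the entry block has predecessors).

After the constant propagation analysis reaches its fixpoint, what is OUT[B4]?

Answer: {a: ⊤, b: ⊤, c: ⊤, d: ⊤, e: -3, f: ⊤}

Working:
Fixpoint table:
  B0:  IN=(all ⊤)  OUT=(all ⊤)
  B1:  IN=(all ⊤)  OUT=(all ⊤)
  B2:  IN=(all ⊤)  OUT={c:-4; rest ⊤}
  B3:  IN={c:-4; rest ⊤}  OUT={e:-3; rest ⊤}
  B4:  IN={e:-3; rest ⊤}  OUT={e:-3; rest ⊤}

Merge at B4: IN[B4] = OUT[B3] = {a: ⊤, b: ⊤, c: ⊤, d: ⊤, e: -3, f: ⊤}
Applying B4's transfer function to that IN value gives OUT[B4] (row B4 above).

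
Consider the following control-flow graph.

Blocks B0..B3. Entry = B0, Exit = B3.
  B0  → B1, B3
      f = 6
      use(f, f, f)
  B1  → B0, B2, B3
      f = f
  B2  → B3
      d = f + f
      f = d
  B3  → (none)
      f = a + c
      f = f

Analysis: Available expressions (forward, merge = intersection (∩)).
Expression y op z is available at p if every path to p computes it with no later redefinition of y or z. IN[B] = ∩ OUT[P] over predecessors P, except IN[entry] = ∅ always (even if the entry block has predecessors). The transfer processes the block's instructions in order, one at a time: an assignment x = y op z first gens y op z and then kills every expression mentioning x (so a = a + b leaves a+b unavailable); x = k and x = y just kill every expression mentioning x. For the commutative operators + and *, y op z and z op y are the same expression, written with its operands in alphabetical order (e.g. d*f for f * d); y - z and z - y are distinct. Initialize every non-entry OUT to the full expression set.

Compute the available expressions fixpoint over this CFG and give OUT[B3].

Fixpoint table:
  B0:  IN={}  OUT={}
  B1:  IN={}  OUT={}
  B2:  IN={}  OUT={}
  B3:  IN={}  OUT={a+c}

Merge at B3: IN[B3] = OUT[B0] ∩ OUT[B1] ∩ OUT[B2] = {}
Applying B3's transfer function to that IN value gives OUT[B3] (row B3 above).

Answer: {a+c}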